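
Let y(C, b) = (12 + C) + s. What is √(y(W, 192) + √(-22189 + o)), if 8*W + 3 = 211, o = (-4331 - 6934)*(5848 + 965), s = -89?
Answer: √(-51 + I*√76770634) ≈ 65.996 + 66.382*I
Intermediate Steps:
o = -76748445 (o = -11265*6813 = -76748445)
W = 26 (W = -3/8 + (⅛)*211 = -3/8 + 211/8 = 26)
y(C, b) = -77 + C (y(C, b) = (12 + C) - 89 = -77 + C)
√(y(W, 192) + √(-22189 + o)) = √((-77 + 26) + √(-22189 - 76748445)) = √(-51 + √(-76770634)) = √(-51 + I*√76770634)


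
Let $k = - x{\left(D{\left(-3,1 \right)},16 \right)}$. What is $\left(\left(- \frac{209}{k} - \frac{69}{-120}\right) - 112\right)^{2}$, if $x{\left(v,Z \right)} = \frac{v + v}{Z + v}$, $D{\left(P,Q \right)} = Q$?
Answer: $\frac{4435959609}{1600} \approx 2.7725 \cdot 10^{6}$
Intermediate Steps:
$x{\left(v,Z \right)} = \frac{2 v}{Z + v}$
$k = - \frac{2}{17}$ ($k = - \frac{2 \cdot 1}{16 + 1} = - \frac{2 \cdot 1}{17} = \left(-1\right) \frac{2}{17} = - \frac{2}{17} \approx -0.11765$)
$\left(\left(- \frac{209}{k} - \frac{69}{-120}\right) - 112\right)^{2} = \left(\left(- \frac{209}{- \frac{2}{17}} - \frac{69}{-120}\right) - 112\right)^{2} = \left(\left(\left(-209\right) \left(- \frac{17}{2}\right) - - \frac{23}{40}\right) - 112\right)^{2} = \left(\left(\frac{3553}{2} + \frac{23}{40}\right) - 112\right)^{2} = \left(\frac{71083}{40} - 112\right)^{2} = \left(\frac{66603}{40}\right)^{2} = \frac{4435959609}{1600}$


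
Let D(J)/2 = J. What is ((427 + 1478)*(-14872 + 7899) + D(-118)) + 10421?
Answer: -13273380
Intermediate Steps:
D(J) = 2*J
((427 + 1478)*(-14872 + 7899) + D(-118)) + 10421 = ((427 + 1478)*(-14872 + 7899) + 2*(-118)) + 10421 = (1905*(-6973) - 236) + 10421 = (-13283565 - 236) + 10421 = -13283801 + 10421 = -13273380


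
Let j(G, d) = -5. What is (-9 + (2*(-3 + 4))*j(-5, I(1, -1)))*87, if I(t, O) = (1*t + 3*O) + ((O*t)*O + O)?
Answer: -1653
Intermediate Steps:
I(t, O) = t + 4*O + t*O**2 (I(t, O) = (t + 3*O) + (t*O**2 + O) = (t + 3*O) + (O + t*O**2) = t + 4*O + t*O**2)
(-9 + (2*(-3 + 4))*j(-5, I(1, -1)))*87 = (-9 + (2*(-3 + 4))*(-5))*87 = (-9 + (2*1)*(-5))*87 = (-9 + 2*(-5))*87 = (-9 - 10)*87 = -19*87 = -1653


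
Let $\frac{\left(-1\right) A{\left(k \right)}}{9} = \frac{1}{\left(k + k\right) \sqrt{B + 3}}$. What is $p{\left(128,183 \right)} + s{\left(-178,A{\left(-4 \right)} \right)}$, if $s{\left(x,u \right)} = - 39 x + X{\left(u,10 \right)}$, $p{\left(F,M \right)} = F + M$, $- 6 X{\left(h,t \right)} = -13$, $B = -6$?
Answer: $\frac{43531}{6} \approx 7255.2$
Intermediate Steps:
$X{\left(h,t \right)} = \frac{13}{6}$ ($X{\left(h,t \right)} = \left(- \frac{1}{6}\right) \left(-13\right) = \frac{13}{6}$)
$A{\left(k \right)} = \frac{3 i \sqrt{3}}{2 k}$ ($A{\left(k \right)} = - 9 \frac{1}{\left(k + k\right) \sqrt{-6 + 3}} = - 9 \frac{1}{2 k \sqrt{-3}} = - 9 \frac{\frac{1}{2} \frac{1}{k}}{i \sqrt{3}} = - 9 \frac{1}{2 k} \left(- \frac{i \sqrt{3}}{3}\right) = - 9 \left(- \frac{i \sqrt{3}}{6 k}\right) = \frac{3 i \sqrt{3}}{2 k}$)
$s{\left(x,u \right)} = \frac{13}{6} - 39 x$ ($s{\left(x,u \right)} = - 39 x + \frac{13}{6} = \frac{13}{6} - 39 x$)
$p{\left(128,183 \right)} + s{\left(-178,A{\left(-4 \right)} \right)} = \left(128 + 183\right) + \left(\frac{13}{6} - -6942\right) = 311 + \left(\frac{13}{6} + 6942\right) = 311 + \frac{41665}{6} = \frac{43531}{6}$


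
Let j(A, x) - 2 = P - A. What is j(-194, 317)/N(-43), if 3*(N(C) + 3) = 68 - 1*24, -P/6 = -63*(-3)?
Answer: -402/5 ≈ -80.400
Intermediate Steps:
P = -1134 (P = -(-378)*(-3) = -6*189 = -1134)
N(C) = 35/3 (N(C) = -3 + (68 - 1*24)/3 = -3 + (68 - 24)/3 = -3 + (⅓)*44 = -3 + 44/3 = 35/3)
j(A, x) = -1132 - A (j(A, x) = 2 + (-1134 - A) = -1132 - A)
j(-194, 317)/N(-43) = (-1132 - 1*(-194))/(35/3) = (-1132 + 194)*(3/35) = -938*3/35 = -402/5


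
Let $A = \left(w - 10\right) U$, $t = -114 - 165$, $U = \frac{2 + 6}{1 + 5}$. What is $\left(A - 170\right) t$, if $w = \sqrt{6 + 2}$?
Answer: $51150 - 744 \sqrt{2} \approx 50098.0$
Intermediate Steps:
$w = 2 \sqrt{2}$ ($w = \sqrt{8} = 2 \sqrt{2} \approx 2.8284$)
$U = \frac{4}{3}$ ($U = \frac{8}{6} = 8 \cdot \frac{1}{6} = \frac{4}{3} \approx 1.3333$)
$t = -279$ ($t = -114 - 165 = -279$)
$A = - \frac{40}{3} + \frac{8 \sqrt{2}}{3}$ ($A = \left(2 \sqrt{2} - 10\right) \frac{4}{3} = \left(-10 + 2 \sqrt{2}\right) \frac{4}{3} = - \frac{40}{3} + \frac{8 \sqrt{2}}{3} \approx -9.5621$)
$\left(A - 170\right) t = \left(\left(- \frac{40}{3} + \frac{8 \sqrt{2}}{3}\right) - 170\right) \left(-279\right) = \left(- \frac{550}{3} + \frac{8 \sqrt{2}}{3}\right) \left(-279\right) = 51150 - 744 \sqrt{2}$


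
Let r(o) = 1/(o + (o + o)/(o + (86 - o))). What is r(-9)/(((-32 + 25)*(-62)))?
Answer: -43/171864 ≈ -0.00025020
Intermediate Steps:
r(o) = 43/(44*o) (r(o) = 1/(o + (2*o)/86) = 1/(o + (2*o)*(1/86)) = 1/(o + o/43) = 1/(44*o/43) = 43/(44*o))
r(-9)/(((-32 + 25)*(-62))) = ((43/44)/(-9))/(((-32 + 25)*(-62))) = ((43/44)*(-⅑))/((-7*(-62))) = -43/396/434 = -43/396*1/434 = -43/171864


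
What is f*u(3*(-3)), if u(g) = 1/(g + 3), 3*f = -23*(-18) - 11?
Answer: -403/18 ≈ -22.389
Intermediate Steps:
f = 403/3 (f = (-23*(-18) - 11)/3 = (414 - 11)/3 = (1/3)*403 = 403/3 ≈ 134.33)
u(g) = 1/(3 + g)
f*u(3*(-3)) = 403/(3*(3 + 3*(-3))) = 403/(3*(3 - 9)) = (403/3)/(-6) = (403/3)*(-1/6) = -403/18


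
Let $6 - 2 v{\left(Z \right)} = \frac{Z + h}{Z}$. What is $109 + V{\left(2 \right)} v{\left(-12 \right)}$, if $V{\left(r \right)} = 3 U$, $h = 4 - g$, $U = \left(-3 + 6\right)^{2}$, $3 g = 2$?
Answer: $\frac{721}{4} \approx 180.25$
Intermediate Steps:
$g = \frac{2}{3}$ ($g = \frac{1}{3} \cdot 2 = \frac{2}{3} \approx 0.66667$)
$U = 9$ ($U = 3^{2} = 9$)
$h = \frac{10}{3}$ ($h = 4 - \frac{2}{3} = \frac{10}{3} \approx 3.3333$)
$V{\left(r \right)} = 27$ ($V{\left(r \right)} = 3 \cdot 9 = 27$)
$v{\left(Z \right)} = 3 - \frac{\frac{10}{3} + Z}{2 Z}$ ($v{\left(Z \right)} = 3 - \frac{\left(Z + \frac{10}{3}\right) \frac{1}{Z}}{2} = 3 - \frac{\left(\frac{10}{3} + Z\right) \frac{1}{Z}}{2} = 3 - \frac{\frac{1}{Z} \left(\frac{10}{3} + Z\right)}{2} = 3 - \frac{\frac{10}{3} + Z}{2 Z}$)
$109 + V{\left(2 \right)} v{\left(-12 \right)} = 109 + 27 \frac{5 \left(-2 + 3 \left(-12\right)\right)}{6 \left(-12\right)} = 109 + 27 \cdot \frac{5}{6} \left(- \frac{1}{12}\right) \left(-2 - 36\right) = 109 + 27 \cdot \frac{5}{6} \left(- \frac{1}{12}\right) \left(-38\right) = 109 + 27 \cdot \frac{95}{36} = 109 + \frac{285}{4} = \frac{721}{4}$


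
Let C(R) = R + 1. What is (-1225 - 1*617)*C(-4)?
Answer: 5526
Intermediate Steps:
C(R) = 1 + R
(-1225 - 1*617)*C(-4) = (-1225 - 1*617)*(1 - 4) = (-1225 - 617)*(-3) = -1842*(-3) = 5526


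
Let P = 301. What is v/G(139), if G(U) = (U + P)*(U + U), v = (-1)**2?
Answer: 1/122320 ≈ 8.1753e-6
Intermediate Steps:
v = 1
G(U) = 2*U*(301 + U) (G(U) = (U + 301)*(U + U) = (301 + U)*(2*U) = 2*U*(301 + U))
v/G(139) = 1/(2*139*(301 + 139)) = 1/(2*139*440) = 1/122320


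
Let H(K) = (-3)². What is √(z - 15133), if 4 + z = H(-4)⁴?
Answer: 8*I*√134 ≈ 92.607*I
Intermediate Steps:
H(K) = 9
z = 6557 (z = -4 + 9⁴ = -4 + 6561 = 6557)
√(z - 15133) = √(6557 - 15133) = √(-8576) = 8*I*√134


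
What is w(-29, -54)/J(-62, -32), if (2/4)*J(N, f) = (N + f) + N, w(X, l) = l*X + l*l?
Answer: -747/52 ≈ -14.365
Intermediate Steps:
w(X, l) = l² + X*l (w(X, l) = X*l + l² = l² + X*l)
J(N, f) = 2*f + 4*N (J(N, f) = 2*((N + f) + N) = 2*(f + 2*N) = 2*f + 4*N)
w(-29, -54)/J(-62, -32) = (-54*(-29 - 54))/(2*(-32) + 4*(-62)) = (-54*(-83))/(-64 - 248) = 4482/(-312) = 4482*(-1/312) = -747/52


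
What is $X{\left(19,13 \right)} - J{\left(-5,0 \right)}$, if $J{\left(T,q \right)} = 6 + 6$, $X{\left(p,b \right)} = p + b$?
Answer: $20$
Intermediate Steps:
$X{\left(p,b \right)} = b + p$
$J{\left(T,q \right)} = 12$
$X{\left(19,13 \right)} - J{\left(-5,0 \right)} = \left(13 + 19\right) - 12 = 32 - 12 = 20$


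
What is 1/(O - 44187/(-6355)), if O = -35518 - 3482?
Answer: -6355/247800813 ≈ -2.5646e-5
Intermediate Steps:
O = -39000
1/(O - 44187/(-6355)) = 1/(-39000 - 44187/(-6355)) = 1/(-39000 - 44187*(-1/6355)) = 1/(-39000 + 44187/6355) = 1/(-247800813/6355) = -6355/247800813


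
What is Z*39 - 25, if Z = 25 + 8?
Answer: 1262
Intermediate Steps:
Z = 33
Z*39 - 25 = 33*39 - 25 = 1287 - 25 = 1262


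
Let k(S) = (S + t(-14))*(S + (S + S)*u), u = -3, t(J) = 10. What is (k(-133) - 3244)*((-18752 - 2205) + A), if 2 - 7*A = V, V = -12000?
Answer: 11454498183/7 ≈ 1.6364e+9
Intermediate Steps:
A = 12002/7 (A = 2/7 - 1/7*(-12000) = 2/7 + 12000/7 = 12002/7 ≈ 1714.6)
k(S) = -5*S*(10 + S) (k(S) = (S + 10)*(S + (S + S)*(-3)) = (10 + S)*(S + (2*S)*(-3)) = (10 + S)*(S - 6*S) = (10 + S)*(-5*S) = -5*S*(10 + S))
(k(-133) - 3244)*((-18752 - 2205) + A) = (5*(-133)*(-10 - 1*(-133)) - 3244)*((-18752 - 2205) + 12002/7) = (5*(-133)*(-10 + 133) - 3244)*(-20957 + 12002/7) = (5*(-133)*123 - 3244)*(-134697/7) = (-81795 - 3244)*(-134697/7) = -85039*(-134697/7) = 11454498183/7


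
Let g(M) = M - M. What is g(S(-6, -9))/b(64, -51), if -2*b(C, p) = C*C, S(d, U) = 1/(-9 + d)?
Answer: 0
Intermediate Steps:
b(C, p) = -C²/2 (b(C, p) = -C*C/2 = -C²/2)
g(M) = 0
g(S(-6, -9))/b(64, -51) = 0/((-½*64²)) = 0/((-½*4096)) = 0/(-2048) = 0*(-1/2048) = 0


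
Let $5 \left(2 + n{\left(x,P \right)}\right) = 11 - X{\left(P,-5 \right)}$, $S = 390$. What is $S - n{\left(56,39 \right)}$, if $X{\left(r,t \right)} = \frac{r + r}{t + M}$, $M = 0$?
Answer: $\frac{9667}{25} \approx 386.68$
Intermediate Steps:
$X{\left(r,t \right)} = \frac{2 r}{t}$ ($X{\left(r,t \right)} = \frac{r + r}{t + 0} = \frac{2 r}{t}$)
$n{\left(x,P \right)} = \frac{1}{5} + \frac{2 P}{25}$ ($n{\left(x,P \right)} = -2 + \frac{11 - \frac{2 P}{-5}}{5} = -2 + \frac{11 - 2 P \left(- \frac{1}{5}\right)}{5} = -2 + \frac{11 - - \frac{2 P}{5}}{5} = -2 + \frac{11 + \frac{2 P}{5}}{5} = -2 + \left(\frac{11}{5} + \frac{2 P}{25}\right) = \frac{1}{5} + \frac{2 P}{25}$)
$S - n{\left(56,39 \right)} = 390 - \left(\frac{1}{5} + \frac{2}{25} \cdot 39\right) = 390 - \left(\frac{1}{5} + \frac{78}{25}\right) = 390 - \frac{83}{25} = \frac{9667}{25}$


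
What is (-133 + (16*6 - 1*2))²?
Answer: 1521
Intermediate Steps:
(-133 + (16*6 - 1*2))² = (-133 + (96 - 2))² = (-133 + 94)² = (-39)² = 1521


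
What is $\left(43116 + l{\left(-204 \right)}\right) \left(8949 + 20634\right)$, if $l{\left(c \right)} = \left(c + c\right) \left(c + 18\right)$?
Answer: $3520495332$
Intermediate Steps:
$l{\left(c \right)} = 2 c \left(18 + c\right)$
$\left(43116 + l{\left(-204 \right)}\right) \left(8949 + 20634\right) = \left(43116 + 2 \left(-204\right) \left(18 - 204\right)\right) \left(8949 + 20634\right) = \left(43116 + 2 \left(-204\right) \left(-186\right)\right) 29583 = \left(43116 + 75888\right) 29583 = 119004 \cdot 29583 = 3520495332$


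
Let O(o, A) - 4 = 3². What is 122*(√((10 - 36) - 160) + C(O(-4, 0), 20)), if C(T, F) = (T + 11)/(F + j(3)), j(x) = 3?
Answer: 2928/23 + 122*I*√186 ≈ 127.3 + 1663.9*I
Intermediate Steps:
O(o, A) = 13 (O(o, A) = 4 + 3² = 4 + 9 = 13)
C(T, F) = (11 + T)/(3 + F) (C(T, F) = (T + 11)/(F + 3) = (11 + T)/(3 + F))
122*(√((10 - 36) - 160) + C(O(-4, 0), 20)) = 122*(√((10 - 36) - 160) + (11 + 13)/(3 + 20)) = 122*(√(-26 - 160) + 24/23) = 122*(√(-186) + (1/23)*24) = 122*(I*√186 + 24/23) = 122*(24/23 + I*√186) = 2928/23 + 122*I*√186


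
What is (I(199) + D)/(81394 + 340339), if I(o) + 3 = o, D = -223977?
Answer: -223781/421733 ≈ -0.53062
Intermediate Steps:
I(o) = -3 + o
(I(199) + D)/(81394 + 340339) = ((-3 + 199) - 223977)/(81394 + 340339) = (196 - 223977)/421733 = -223781*1/421733 = -223781/421733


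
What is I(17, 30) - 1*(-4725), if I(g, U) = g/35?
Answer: 165392/35 ≈ 4725.5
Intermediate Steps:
I(g, U) = g/35 (I(g, U) = g*(1/35) = g/35)
I(17, 30) - 1*(-4725) = (1/35)*17 - 1*(-4725) = 17/35 + 4725 = 165392/35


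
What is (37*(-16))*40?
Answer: -23680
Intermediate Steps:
(37*(-16))*40 = -592*40 = -23680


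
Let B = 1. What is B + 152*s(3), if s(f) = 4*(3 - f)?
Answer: 1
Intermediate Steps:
s(f) = 12 - 4*f
B + 152*s(3) = 1 + 152*(12 - 4*3) = 1 + 152*(12 - 12) = 1 + 152*0 = 1 + 0 = 1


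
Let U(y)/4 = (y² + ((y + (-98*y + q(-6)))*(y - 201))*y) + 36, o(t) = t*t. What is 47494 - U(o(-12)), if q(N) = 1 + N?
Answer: -458797130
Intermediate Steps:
o(t) = t²
U(y) = 144 + 4*y² + 4*y*(-201 + y)*(-5 - 97*y) (U(y) = 4*((y² + ((y + (-98*y + (1 - 6)))*(y - 201))*y) + 36) = 4*((y² + ((y + (-98*y - 5))*(-201 + y))*y) + 36) = 4*((y² + ((y + (-5 - 98*y))*(-201 + y))*y) + 36) = 4*((y² + ((-5 - 97*y)*(-201 + y))*y) + 36) = 4*((y² + ((-201 + y)*(-5 - 97*y))*y) + 36) = 4*((y² + y*(-201 + y)*(-5 - 97*y)) + 36) = 4*(36 + y² + y*(-201 + y)*(-5 - 97*y)) = 144 + 4*y² + 4*y*(-201 + y)*(-5 - 97*y))
47494 - U(o(-12)) = 47494 - (144 - 388*((-12)²)³ + 4020*(-12)² + 77972*((-12)²)²) = 47494 - (144 - 388*144³ + 4020*144 + 77972*144²) = 47494 - (144 - 388*2985984 + 578880 + 77972*20736) = 47494 - (144 - 1158561792 + 578880 + 1616827392) = 47494 - 1*458844624 = 47494 - 458844624 = -458797130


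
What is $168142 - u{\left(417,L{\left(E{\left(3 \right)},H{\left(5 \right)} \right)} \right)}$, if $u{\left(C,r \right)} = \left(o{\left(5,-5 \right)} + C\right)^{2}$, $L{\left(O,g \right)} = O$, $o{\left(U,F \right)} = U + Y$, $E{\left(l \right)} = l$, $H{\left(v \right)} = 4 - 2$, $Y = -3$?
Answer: $-7419$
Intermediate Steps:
$H{\left(v \right)} = 2$
$o{\left(U,F \right)} = -3 + U$ ($o{\left(U,F \right)} = U - 3 = -3 + U$)
$u{\left(C,r \right)} = \left(2 + C\right)^{2}$ ($u{\left(C,r \right)} = \left(\left(-3 + 5\right) + C\right)^{2} = \left(2 + C\right)^{2}$)
$168142 - u{\left(417,L{\left(E{\left(3 \right)},H{\left(5 \right)} \right)} \right)} = 168142 - \left(2 + 417\right)^{2} = 168142 - 419^{2} = 168142 - 175561 = -7419$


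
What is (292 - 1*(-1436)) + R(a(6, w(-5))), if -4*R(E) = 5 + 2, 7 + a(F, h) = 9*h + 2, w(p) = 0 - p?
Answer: 6905/4 ≈ 1726.3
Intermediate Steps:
w(p) = -p
a(F, h) = -5 + 9*h (a(F, h) = -7 + (9*h + 2) = -7 + (2 + 9*h) = -5 + 9*h)
R(E) = -7/4 (R(E) = -(5 + 2)/4 = -¼*7 = -7/4)
(292 - 1*(-1436)) + R(a(6, w(-5))) = (292 - 1*(-1436)) - 7/4 = (292 + 1436) - 7/4 = 1728 - 7/4 = 6905/4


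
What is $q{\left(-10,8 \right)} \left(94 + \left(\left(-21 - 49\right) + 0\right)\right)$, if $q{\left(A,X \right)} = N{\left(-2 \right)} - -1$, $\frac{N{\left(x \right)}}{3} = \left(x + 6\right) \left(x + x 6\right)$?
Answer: $-4008$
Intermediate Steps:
$N{\left(x \right)} = 21 x \left(6 + x\right)$ ($N{\left(x \right)} = 3 \left(x + 6\right) \left(x + x 6\right) = 3 \left(6 + x\right) \left(x + 6 x\right) = 3 \left(6 + x\right) 7 x = 3 \cdot 7 x \left(6 + x\right) = 21 x \left(6 + x\right)$)
$q{\left(A,X \right)} = -167$ ($q{\left(A,X \right)} = 21 \left(-2\right) \left(6 - 2\right) - -1 = 21 \left(-2\right) 4 + 1 = -168 + 1 = -167$)
$q{\left(-10,8 \right)} \left(94 + \left(\left(-21 - 49\right) + 0\right)\right) = - 167 \left(94 + \left(\left(-21 - 49\right) + 0\right)\right) = - 167 \left(94 + \left(-70 + 0\right)\right) = - 167 \left(94 - 70\right) = \left(-167\right) 24 = -4008$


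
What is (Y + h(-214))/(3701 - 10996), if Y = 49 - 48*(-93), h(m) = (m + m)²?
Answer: -187697/7295 ≈ -25.730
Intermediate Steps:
h(m) = 4*m² (h(m) = (2*m)² = 4*m²)
Y = 4513 (Y = 49 + 4464 = 4513)
(Y + h(-214))/(3701 - 10996) = (4513 + 4*(-214)²)/(3701 - 10996) = (4513 + 4*45796)/(-7295) = (4513 + 183184)*(-1/7295) = 187697*(-1/7295) = -187697/7295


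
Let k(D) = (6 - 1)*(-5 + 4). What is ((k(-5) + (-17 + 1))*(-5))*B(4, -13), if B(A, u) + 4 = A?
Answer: 0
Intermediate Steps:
k(D) = -5 (k(D) = 5*(-1) = -5)
B(A, u) = -4 + A
((k(-5) + (-17 + 1))*(-5))*B(4, -13) = ((-5 + (-17 + 1))*(-5))*(-4 + 4) = ((-5 - 16)*(-5))*0 = -21*(-5)*0 = 105*0 = 0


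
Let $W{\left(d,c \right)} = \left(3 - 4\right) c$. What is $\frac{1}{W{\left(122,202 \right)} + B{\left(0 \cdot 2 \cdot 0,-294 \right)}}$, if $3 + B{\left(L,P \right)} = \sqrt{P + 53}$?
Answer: $- \frac{205}{42266} - \frac{i \sqrt{241}}{42266} \approx -0.0048502 - 0.0003673 i$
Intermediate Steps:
$B{\left(L,P \right)} = -3 + \sqrt{53 + P}$ ($B{\left(L,P \right)} = -3 + \sqrt{P + 53} = -3 + \sqrt{53 + P}$)
$W{\left(d,c \right)} = - c$
$\frac{1}{W{\left(122,202 \right)} + B{\left(0 \cdot 2 \cdot 0,-294 \right)}} = \frac{1}{\left(-1\right) 202 - \left(3 - \sqrt{53 - 294}\right)} = \frac{1}{-202 - \left(3 - \sqrt{-241}\right)} = \frac{1}{-202 - \left(3 - i \sqrt{241}\right)} = \frac{1}{-205 + i \sqrt{241}}$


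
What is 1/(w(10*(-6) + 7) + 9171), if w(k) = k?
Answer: 1/9118 ≈ 0.00010967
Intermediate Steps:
1/(w(10*(-6) + 7) + 9171) = 1/((10*(-6) + 7) + 9171) = 1/((-60 + 7) + 9171) = 1/(-53 + 9171) = 1/9118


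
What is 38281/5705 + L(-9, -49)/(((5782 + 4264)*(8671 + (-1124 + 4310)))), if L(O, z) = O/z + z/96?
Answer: 3064224218306449/456659940246720 ≈ 6.7101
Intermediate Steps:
L(O, z) = z/96 + O/z (L(O, z) = O/z + z*(1/96) = O/z + z/96 = z/96 + O/z)
38281/5705 + L(-9, -49)/(((5782 + 4264)*(8671 + (-1124 + 4310)))) = 38281/5705 + ((1/96)*(-49) - 9/(-49))/(((5782 + 4264)*(8671 + (-1124 + 4310)))) = 38281*(1/5705) + (-49/96 - 9*(-1/49))/((10046*(8671 + 3186))) = 38281/5705 + (-49/96 + 9/49)/((10046*11857)) = 38281/5705 - 1537/4704/119115422 = 38281/5705 - 1537/4704*1/119115422 = 38281/5705 - 1537/560318945088 = 3064224218306449/456659940246720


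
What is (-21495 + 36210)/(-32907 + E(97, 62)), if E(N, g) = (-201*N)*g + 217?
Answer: -14715/1241504 ≈ -0.011853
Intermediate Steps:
E(N, g) = 217 - 201*N*g (E(N, g) = -201*N*g + 217 = 217 - 201*N*g)
(-21495 + 36210)/(-32907 + E(97, 62)) = (-21495 + 36210)/(-32907 + (217 - 201*97*62)) = 14715/(-32907 + (217 - 1208814)) = 14715/(-32907 - 1208597) = 14715/(-1241504) = 14715*(-1/1241504) = -14715/1241504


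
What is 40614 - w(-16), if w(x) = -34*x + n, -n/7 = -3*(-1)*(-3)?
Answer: 40007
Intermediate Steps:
n = 63 (n = -7*(-3*(-1))*(-3) = -21*(-3) = -7*(-9) = 63)
w(x) = 63 - 34*x (w(x) = -34*x + 63 = 63 - 34*x)
40614 - w(-16) = 40614 - (63 - 34*(-16)) = 40614 - (63 + 544) = 40614 - 607 = 40007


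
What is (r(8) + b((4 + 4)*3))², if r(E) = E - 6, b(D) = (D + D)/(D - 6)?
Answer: 196/9 ≈ 21.778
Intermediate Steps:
b(D) = 2*D/(-6 + D) (b(D) = (2*D)/(-6 + D) = 2*D/(-6 + D))
r(E) = -6 + E
(r(8) + b((4 + 4)*3))² = ((-6 + 8) + 2*((4 + 4)*3)/(-6 + (4 + 4)*3))² = (2 + 2*(8*3)/(-6 + 8*3))² = (2 + 2*24/(-6 + 24))² = (2 + 2*24/18)² = (2 + 2*24*(1/18))² = (2 + 8/3)² = (14/3)² = 196/9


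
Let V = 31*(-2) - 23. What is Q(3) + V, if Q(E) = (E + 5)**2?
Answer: -21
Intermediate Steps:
V = -85 (V = -62 - 23 = -85)
Q(E) = (5 + E)**2
Q(3) + V = (5 + 3)**2 - 85 = 8**2 - 85 = 64 - 85 = -21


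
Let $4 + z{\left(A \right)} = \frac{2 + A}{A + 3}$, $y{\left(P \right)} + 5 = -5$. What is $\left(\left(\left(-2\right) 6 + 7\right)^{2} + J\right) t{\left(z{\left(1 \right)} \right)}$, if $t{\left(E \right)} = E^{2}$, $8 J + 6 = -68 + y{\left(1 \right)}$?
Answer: $\frac{4901}{32} \approx 153.16$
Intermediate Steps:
$y{\left(P \right)} = -10$ ($y{\left(P \right)} = -5 - 5 = -10$)
$z{\left(A \right)} = -4 + \frac{2 + A}{3 + A}$ ($z{\left(A \right)} = -4 + \frac{2 + A}{A + 3} = -4 + \frac{2 + A}{3 + A}$)
$J = - \frac{21}{2}$ ($J = - \frac{3}{4} + \frac{-68 - 10}{8} = - \frac{3}{4} + \frac{1}{8} \left(-78\right) = - \frac{3}{4} - \frac{39}{4} = - \frac{21}{2} \approx -10.5$)
$\left(\left(\left(-2\right) 6 + 7\right)^{2} + J\right) t{\left(z{\left(1 \right)} \right)} = \left(\left(\left(-2\right) 6 + 7\right)^{2} - \frac{21}{2}\right) \left(\frac{-10 - 3}{3 + 1}\right)^{2} = \left(\left(-12 + 7\right)^{2} - \frac{21}{2}\right) \left(\frac{-10 - 3}{4}\right)^{2} = \left(\left(-5\right)^{2} - \frac{21}{2}\right) \left(\frac{1}{4} \left(-13\right)\right)^{2} = \left(25 - \frac{21}{2}\right) \left(- \frac{13}{4}\right)^{2} = \frac{29}{2} \cdot \frac{169}{16} = \frac{4901}{32}$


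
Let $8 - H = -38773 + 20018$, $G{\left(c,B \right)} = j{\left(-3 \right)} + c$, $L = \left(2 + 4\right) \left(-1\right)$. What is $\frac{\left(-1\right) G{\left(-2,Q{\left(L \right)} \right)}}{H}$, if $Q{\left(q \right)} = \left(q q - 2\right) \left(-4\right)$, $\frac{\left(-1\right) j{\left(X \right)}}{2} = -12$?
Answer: $- \frac{22}{18763} \approx -0.0011725$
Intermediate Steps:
$j{\left(X \right)} = 24$ ($j{\left(X \right)} = \left(-2\right) \left(-12\right) = 24$)
$L = -6$ ($L = 6 \left(-1\right) = -6$)
$Q{\left(q \right)} = 8 - 4 q^{2}$ ($Q{\left(q \right)} = \left(q^{2} - 2\right) \left(-4\right) = \left(-2 + q^{2}\right) \left(-4\right) = 8 - 4 q^{2}$)
$G{\left(c,B \right)} = 24 + c$
$H = 18763$ ($H = 8 - \left(-38773 + 20018\right) = 8 - -18755 = 8 + 18755 = 18763$)
$\frac{\left(-1\right) G{\left(-2,Q{\left(L \right)} \right)}}{H} = \frac{\left(-1\right) \left(24 - 2\right)}{18763} = \left(-1\right) 22 \cdot \frac{1}{18763} = \left(-22\right) \frac{1}{18763} = - \frac{22}{18763}$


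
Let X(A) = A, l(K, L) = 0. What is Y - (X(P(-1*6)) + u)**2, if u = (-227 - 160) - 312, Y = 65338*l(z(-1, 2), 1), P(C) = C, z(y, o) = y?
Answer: -497025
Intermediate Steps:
Y = 0 (Y = 65338*0 = 0)
u = -699 (u = -387 - 312 = -699)
Y - (X(P(-1*6)) + u)**2 = 0 - (-1*6 - 699)**2 = 0 - (-6 - 699)**2 = 0 - 1*(-705)**2 = 0 - 1*497025 = 0 - 497025 = -497025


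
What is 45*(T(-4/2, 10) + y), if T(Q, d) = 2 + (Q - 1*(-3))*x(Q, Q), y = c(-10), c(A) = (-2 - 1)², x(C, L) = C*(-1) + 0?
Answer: 585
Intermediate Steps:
x(C, L) = -C (x(C, L) = -C + 0 = -C)
c(A) = 9 (c(A) = (-3)² = 9)
y = 9
T(Q, d) = 2 - Q*(3 + Q) (T(Q, d) = 2 + (Q - 1*(-3))*(-Q) = 2 + (Q + 3)*(-Q) = 2 + (3 + Q)*(-Q) = 2 - Q*(3 + Q))
45*(T(-4/2, 10) + y) = 45*((2 - (-4/2)² - (-12)/2) + 9) = 45*((2 - (-4*½)² - (-12)/2) + 9) = 45*((2 - 1*(-2)² - 3*(-2)) + 9) = 45*((2 - 1*4 + 6) + 9) = 45*((2 - 4 + 6) + 9) = 45*(4 + 9) = 45*13 = 585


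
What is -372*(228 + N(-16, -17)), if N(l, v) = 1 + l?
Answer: -79236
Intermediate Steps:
-372*(228 + N(-16, -17)) = -372*(228 + (1 - 16)) = -372*(228 - 15) = -372*213 = -79236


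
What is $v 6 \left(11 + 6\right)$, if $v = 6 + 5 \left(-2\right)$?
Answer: $-408$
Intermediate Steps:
$v = -4$ ($v = 6 - 10 = -4$)
$v 6 \left(11 + 6\right) = - 4 \cdot 6 \left(11 + 6\right) = - 4 \cdot 6 \cdot 17 = \left(-4\right) 102 = -408$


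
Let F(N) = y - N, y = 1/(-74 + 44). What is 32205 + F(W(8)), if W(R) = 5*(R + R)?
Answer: 963749/30 ≈ 32125.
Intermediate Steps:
y = -1/30 (y = 1/(-30) = -1/30 ≈ -0.033333)
W(R) = 10*R (W(R) = 5*(2*R) = 10*R)
F(N) = -1/30 - N
32205 + F(W(8)) = 32205 + (-1/30 - 10*8) = 32205 + (-1/30 - 1*80) = 32205 + (-1/30 - 80) = 32205 - 2401/30 = 963749/30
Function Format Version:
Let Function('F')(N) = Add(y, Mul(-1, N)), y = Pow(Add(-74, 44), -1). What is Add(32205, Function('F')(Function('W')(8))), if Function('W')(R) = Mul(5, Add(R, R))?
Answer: Rational(963749, 30) ≈ 32125.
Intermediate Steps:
y = Rational(-1, 30) (y = Pow(-30, -1) = Rational(-1, 30) ≈ -0.033333)
Function('W')(R) = Mul(10, R) (Function('W')(R) = Mul(5, Mul(2, R)) = Mul(10, R))
Function('F')(N) = Add(Rational(-1, 30), Mul(-1, N))
Add(32205, Function('F')(Function('W')(8))) = Add(32205, Add(Rational(-1, 30), Mul(-1, Mul(10, 8)))) = Add(32205, Add(Rational(-1, 30), Mul(-1, 80))) = Add(32205, Add(Rational(-1, 30), -80)) = Add(32205, Rational(-2401, 30)) = Rational(963749, 30)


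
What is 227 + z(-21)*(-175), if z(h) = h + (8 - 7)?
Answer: 3727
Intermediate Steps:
z(h) = 1 + h (z(h) = h + 1 = 1 + h)
227 + z(-21)*(-175) = 227 + (1 - 21)*(-175) = 227 - 20*(-175) = 227 + 3500 = 3727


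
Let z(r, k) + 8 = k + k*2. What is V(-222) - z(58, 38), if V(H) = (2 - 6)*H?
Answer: 782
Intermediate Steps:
z(r, k) = -8 + 3*k (z(r, k) = -8 + (k + k*2) = -8 + (k + 2*k) = -8 + 3*k)
V(H) = -4*H
V(-222) - z(58, 38) = -4*(-222) - (-8 + 3*38) = 888 - (-8 + 114) = 888 - 1*106 = 888 - 106 = 782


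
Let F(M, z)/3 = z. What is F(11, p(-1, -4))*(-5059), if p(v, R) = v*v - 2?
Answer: 15177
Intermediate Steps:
p(v, R) = -2 + v² (p(v, R) = v² - 2 = -2 + v²)
F(M, z) = 3*z
F(11, p(-1, -4))*(-5059) = (3*(-2 + (-1)²))*(-5059) = (3*(-2 + 1))*(-5059) = (3*(-1))*(-5059) = -3*(-5059) = 15177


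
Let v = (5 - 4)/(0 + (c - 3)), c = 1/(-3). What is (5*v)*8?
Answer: -12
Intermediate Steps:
c = -⅓ ≈ -0.33333
v = -3/10 (v = (5 - 4)/(0 + (-⅓ - 3)) = 1/(0 - 10/3) = 1/(-10/3) = 1*(-3/10) = -3/10 ≈ -0.30000)
(5*v)*8 = (5*(-3/10))*8 = -3/2*8 = -12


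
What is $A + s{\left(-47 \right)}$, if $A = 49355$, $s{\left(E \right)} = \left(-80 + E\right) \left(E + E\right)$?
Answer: $61293$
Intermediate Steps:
$s{\left(E \right)} = 2 E \left(-80 + E\right)$ ($s{\left(E \right)} = \left(-80 + E\right) 2 E = 2 E \left(-80 + E\right)$)
$A + s{\left(-47 \right)} = 49355 + 2 \left(-47\right) \left(-80 - 47\right) = 49355 + 2 \left(-47\right) \left(-127\right) = 49355 + 11938 = 61293$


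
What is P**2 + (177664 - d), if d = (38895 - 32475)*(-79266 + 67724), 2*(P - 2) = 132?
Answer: 74281928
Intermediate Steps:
P = 68 (P = 2 + (1/2)*132 = 2 + 66 = 68)
d = -74099640 (d = 6420*(-11542) = -74099640)
P**2 + (177664 - d) = 68**2 + (177664 - 1*(-74099640)) = 4624 + (177664 + 74099640) = 4624 + 74277304 = 74281928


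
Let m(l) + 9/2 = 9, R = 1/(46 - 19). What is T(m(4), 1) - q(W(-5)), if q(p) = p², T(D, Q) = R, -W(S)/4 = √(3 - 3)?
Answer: 1/27 ≈ 0.037037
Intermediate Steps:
R = 1/27 ≈ 0.037037
m(l) = 9/2 (m(l) = -9/2 + 9 = 9/2)
W(S) = 0 (W(S) = -4*√(3 - 3) = -4*√0 = -4*0 = 0)
T(D, Q) = 1/27
T(m(4), 1) - q(W(-5)) = 1/27 - 1*0² = 1/27 - 1*0 = 1/27 + 0 = 1/27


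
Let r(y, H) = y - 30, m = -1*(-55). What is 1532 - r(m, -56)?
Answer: 1507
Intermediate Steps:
m = 55
r(y, H) = -30 + y
1532 - r(m, -56) = 1532 - (-30 + 55) = 1532 - 1*25 = 1532 - 25 = 1507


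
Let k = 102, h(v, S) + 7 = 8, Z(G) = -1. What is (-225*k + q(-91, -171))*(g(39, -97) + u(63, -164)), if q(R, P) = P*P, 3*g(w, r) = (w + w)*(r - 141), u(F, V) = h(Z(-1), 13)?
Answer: -38922417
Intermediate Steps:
h(v, S) = 1 (h(v, S) = -7 + 8 = 1)
u(F, V) = 1
g(w, r) = 2*w*(-141 + r)/3 (g(w, r) = ((w + w)*(r - 141))/3 = ((2*w)*(-141 + r))/3 = (2*w*(-141 + r))/3 = 2*w*(-141 + r)/3)
q(R, P) = P**2
(-225*k + q(-91, -171))*(g(39, -97) + u(63, -164)) = (-225*102 + (-171)**2)*((2/3)*39*(-141 - 97) + 1) = (-22950 + 29241)*((2/3)*39*(-238) + 1) = 6291*(-6188 + 1) = 6291*(-6187) = -38922417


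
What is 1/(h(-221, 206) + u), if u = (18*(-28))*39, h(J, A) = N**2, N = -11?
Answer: -1/19535 ≈ -5.1190e-5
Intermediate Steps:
h(J, A) = 121 (h(J, A) = (-11)**2 = 121)
u = -19656 (u = -504*39 = -19656)
1/(h(-221, 206) + u) = 1/(121 - 19656) = 1/(-19535) = -1/19535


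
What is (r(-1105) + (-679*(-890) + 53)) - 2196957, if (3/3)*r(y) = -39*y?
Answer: -1549499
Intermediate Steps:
r(y) = -39*y
(r(-1105) + (-679*(-890) + 53)) - 2196957 = (-39*(-1105) + (-679*(-890) + 53)) - 2196957 = (43095 + (604310 + 53)) - 2196957 = (43095 + 604363) - 2196957 = 647458 - 2196957 = -1549499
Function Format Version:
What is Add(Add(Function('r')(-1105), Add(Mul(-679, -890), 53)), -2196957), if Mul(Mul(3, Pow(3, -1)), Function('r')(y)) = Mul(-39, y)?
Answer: -1549499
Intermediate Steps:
Function('r')(y) = Mul(-39, y)
Add(Add(Function('r')(-1105), Add(Mul(-679, -890), 53)), -2196957) = Add(Add(Mul(-39, -1105), Add(Mul(-679, -890), 53)), -2196957) = Add(Add(43095, Add(604310, 53)), -2196957) = Add(Add(43095, 604363), -2196957) = Add(647458, -2196957) = -1549499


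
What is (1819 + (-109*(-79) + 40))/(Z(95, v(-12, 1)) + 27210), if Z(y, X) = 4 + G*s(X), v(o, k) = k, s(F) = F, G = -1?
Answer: 3490/9071 ≈ 0.38474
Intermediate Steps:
Z(y, X) = 4 - X
(1819 + (-109*(-79) + 40))/(Z(95, v(-12, 1)) + 27210) = (1819 + (-109*(-79) + 40))/((4 - 1*1) + 27210) = (1819 + (8611 + 40))/((4 - 1) + 27210) = (1819 + 8651)/(3 + 27210) = 10470/27213 = 10470*(1/27213) = 3490/9071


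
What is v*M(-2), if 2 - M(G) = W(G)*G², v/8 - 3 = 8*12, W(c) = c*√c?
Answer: 1584 + 6336*I*√2 ≈ 1584.0 + 8960.5*I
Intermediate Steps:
W(c) = c^(3/2)
v = 792 (v = 24 + 8*(8*12) = 24 + 8*96 = 24 + 768 = 792)
M(G) = 2 - G^(7/2) (M(G) = 2 - G^(3/2)*G² = 2 - G^(7/2))
v*M(-2) = 792*(2 - (-2)^(7/2)) = 792*(2 - (-8)*I*√2) = 792*(2 + 8*I*√2) = 1584 + 6336*I*√2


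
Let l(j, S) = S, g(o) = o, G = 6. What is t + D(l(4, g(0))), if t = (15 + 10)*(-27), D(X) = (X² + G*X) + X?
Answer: -675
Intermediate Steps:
D(X) = X² + 7*X (D(X) = (X² + 6*X) + X = X² + 7*X)
t = -675 (t = 25*(-27) = -675)
t + D(l(4, g(0))) = -675 + 0*(7 + 0) = -675 + 0*7 = -675 + 0 = -675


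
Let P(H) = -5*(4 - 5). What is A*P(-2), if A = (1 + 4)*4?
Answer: 100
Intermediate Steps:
A = 20 (A = 5*4 = 20)
P(H) = 5 (P(H) = -5*(-1) = 5)
A*P(-2) = 20*5 = 100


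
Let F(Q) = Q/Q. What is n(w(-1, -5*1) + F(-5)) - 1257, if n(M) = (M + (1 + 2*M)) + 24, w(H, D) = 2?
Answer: -1223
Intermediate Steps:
F(Q) = 1
n(M) = 25 + 3*M (n(M) = (1 + 3*M) + 24 = 25 + 3*M)
n(w(-1, -5*1) + F(-5)) - 1257 = (25 + 3*(2 + 1)) - 1257 = (25 + 3*3) - 1257 = (25 + 9) - 1257 = 34 - 1257 = -1223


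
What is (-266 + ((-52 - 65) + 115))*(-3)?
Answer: 804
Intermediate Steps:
(-266 + ((-52 - 65) + 115))*(-3) = (-266 + (-117 + 115))*(-3) = (-266 - 2)*(-3) = -268*(-3) = 804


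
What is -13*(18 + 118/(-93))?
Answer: -20228/93 ≈ -217.51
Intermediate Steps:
-13*(18 + 118/(-93)) = -13*(18 + 118*(-1/93)) = -13*(18 - 118/93) = -13*1556/93 = -20228/93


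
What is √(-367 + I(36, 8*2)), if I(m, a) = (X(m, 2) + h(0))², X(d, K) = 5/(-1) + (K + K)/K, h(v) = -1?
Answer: 3*I*√39 ≈ 18.735*I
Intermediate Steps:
X(d, K) = -3 (X(d, K) = 5*(-1) + (2*K)/K = -5 + 2 = -3)
I(m, a) = 16 (I(m, a) = (-3 - 1)² = (-4)² = 16)
√(-367 + I(36, 8*2)) = √(-367 + 16) = √(-351) = 3*I*√39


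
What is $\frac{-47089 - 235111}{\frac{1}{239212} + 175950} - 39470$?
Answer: $- \frac{1661334205423870}{42089351401} \approx -39472.0$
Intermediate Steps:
$\frac{-47089 - 235111}{\frac{1}{239212} + 175950} - 39470 = - \frac{282200}{\frac{1}{239212} + 175950} - 39470 = - \frac{282200}{\frac{42089351401}{239212}} - 39470 = \left(-282200\right) \frac{239212}{42089351401} - 39470 = - \frac{67505626400}{42089351401} - 39470 = - \frac{1661334205423870}{42089351401}$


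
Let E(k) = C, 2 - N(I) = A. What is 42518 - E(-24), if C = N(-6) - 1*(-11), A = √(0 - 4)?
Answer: 42505 + 2*I ≈ 42505.0 + 2.0*I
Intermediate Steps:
A = 2*I (A = √(-4) = 2*I ≈ 2.0*I)
N(I) = 2 - 2*I
C = 13 - 2*I (C = (2 - 2*I) - 1*(-11) = (2 - 2*I) + 11 = 13 - 2*I ≈ 13.0 - 2.0*I)
E(k) = 13 - 2*I
42518 - E(-24) = 42518 - (13 - 2*I) = 42518 + (-13 + 2*I) = 42505 + 2*I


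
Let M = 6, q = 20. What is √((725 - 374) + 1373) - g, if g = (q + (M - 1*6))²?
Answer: -400 + 2*√431 ≈ -358.48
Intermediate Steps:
g = 400 (g = (20 + (6 - 1*6))² = (20 + (6 - 6))² = (20 + 0)² = 20² = 400)
√((725 - 374) + 1373) - g = √((725 - 374) + 1373) - 1*400 = √(351 + 1373) - 400 = √1724 - 400 = 2*√431 - 400 = -400 + 2*√431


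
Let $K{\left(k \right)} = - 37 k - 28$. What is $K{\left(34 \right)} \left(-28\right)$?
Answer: $36008$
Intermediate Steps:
$K{\left(k \right)} = -28 - 37 k$
$K{\left(34 \right)} \left(-28\right) = \left(-28 - 1258\right) \left(-28\right) = \left(-1286\right) \left(-28\right) = 36008$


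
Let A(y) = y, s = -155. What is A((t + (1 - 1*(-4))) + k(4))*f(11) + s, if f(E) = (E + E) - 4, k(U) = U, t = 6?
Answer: 115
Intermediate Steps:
f(E) = -4 + 2*E (f(E) = 2*E - 4 = -4 + 2*E)
A((t + (1 - 1*(-4))) + k(4))*f(11) + s = ((6 + (1 - 1*(-4))) + 4)*(-4 + 2*11) - 155 = ((6 + (1 + 4)) + 4)*(-4 + 22) - 155 = ((6 + 5) + 4)*18 - 155 = (11 + 4)*18 - 155 = 15*18 - 155 = 270 - 155 = 115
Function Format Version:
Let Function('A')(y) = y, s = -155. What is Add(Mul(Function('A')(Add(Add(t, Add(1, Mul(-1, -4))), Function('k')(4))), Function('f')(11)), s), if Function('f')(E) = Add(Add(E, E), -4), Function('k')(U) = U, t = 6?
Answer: 115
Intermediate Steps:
Function('f')(E) = Add(-4, Mul(2, E)) (Function('f')(E) = Add(Mul(2, E), -4) = Add(-4, Mul(2, E)))
Add(Mul(Function('A')(Add(Add(t, Add(1, Mul(-1, -4))), Function('k')(4))), Function('f')(11)), s) = Add(Mul(Add(Add(6, Add(1, Mul(-1, -4))), 4), Add(-4, Mul(2, 11))), -155) = Add(Mul(Add(Add(6, Add(1, 4)), 4), Add(-4, 22)), -155) = Add(Mul(Add(Add(6, 5), 4), 18), -155) = Add(Mul(Add(11, 4), 18), -155) = Add(Mul(15, 18), -155) = Add(270, -155) = 115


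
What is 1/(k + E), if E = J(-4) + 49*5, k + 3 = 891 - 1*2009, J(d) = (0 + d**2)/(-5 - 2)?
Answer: -7/6148 ≈ -0.0011386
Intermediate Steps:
J(d) = -d**2/7 (J(d) = d**2/(-7) = d**2*(-1/7) = -d**2/7)
k = -1121 (k = -3 + (891 - 1*2009) = -3 + (891 - 2009) = -3 - 1118 = -1121)
E = 1699/7 (E = -1/7*(-4)**2 + 49*5 = -1/7*16 + 245 = -16/7 + 245 = 1699/7 ≈ 242.71)
1/(k + E) = 1/(-1121 + 1699/7) = 1/(-6148/7) = -7/6148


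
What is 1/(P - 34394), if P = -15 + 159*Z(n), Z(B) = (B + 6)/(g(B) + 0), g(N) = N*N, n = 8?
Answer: -32/1099975 ≈ -2.9092e-5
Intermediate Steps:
g(N) = N**2
Z(B) = (6 + B)/B**2 (Z(B) = (B + 6)/(B**2 + 0) = (6 + B)/(B**2) = (6 + B)/B**2)
P = 633/32 (P = -15 + 159*((6 + 8)/8**2) = -15 + 159*((1/64)*14) = -15 + 159*(7/32) = -15 + 1113/32 = 633/32 ≈ 19.781)
1/(P - 34394) = 1/(633/32 - 34394) = 1/(-1099975/32) = -32/1099975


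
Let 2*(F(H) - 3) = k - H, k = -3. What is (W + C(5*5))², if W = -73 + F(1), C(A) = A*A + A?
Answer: 334084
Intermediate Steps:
C(A) = A + A² (C(A) = A² + A = A + A²)
F(H) = 3/2 - H/2 (F(H) = 3 + (-3 - H)/2 = 3 + (-3/2 - H/2) = 3/2 - H/2)
W = -72 (W = -73 + (3/2 - ½*1) = -73 + (3/2 - ½) = -73 + 1 = -72)
(W + C(5*5))² = (-72 + (5*5)*(1 + 5*5))² = (-72 + 25*(1 + 25))² = (-72 + 25*26)² = (-72 + 650)² = 578² = 334084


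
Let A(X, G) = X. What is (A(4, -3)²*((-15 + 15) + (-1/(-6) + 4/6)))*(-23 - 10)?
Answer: -440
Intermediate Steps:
(A(4, -3)²*((-15 + 15) + (-1/(-6) + 4/6)))*(-23 - 10) = (4²*((-15 + 15) + (-1/(-6) + 4/6)))*(-23 - 10) = (16*(0 + (-1*(-⅙) + 4*(⅙))))*(-33) = (16*(0 + (⅙ + ⅔)))*(-33) = (16*(0 + ⅚))*(-33) = (16*(⅚))*(-33) = (40/3)*(-33) = -440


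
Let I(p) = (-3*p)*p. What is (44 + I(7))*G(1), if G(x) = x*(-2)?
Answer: 206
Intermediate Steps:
I(p) = -3*p**2
G(x) = -2*x
(44 + I(7))*G(1) = (44 - 3*7**2)*(-2*1) = (44 - 3*49)*(-2) = (44 - 147)*(-2) = -103*(-2) = 206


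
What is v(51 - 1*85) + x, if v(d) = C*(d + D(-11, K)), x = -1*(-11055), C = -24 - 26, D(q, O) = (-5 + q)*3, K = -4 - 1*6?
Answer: 15155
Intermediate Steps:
K = -10 (K = -4 - 6 = -10)
D(q, O) = -15 + 3*q
C = -50
x = 11055
v(d) = 2400 - 50*d (v(d) = -50*(d + (-15 + 3*(-11))) = -50*(d + (-15 - 33)) = -50*(d - 48) = -50*(-48 + d) = 2400 - 50*d)
v(51 - 1*85) + x = (2400 - 50*(51 - 1*85)) + 11055 = (2400 - 50*(51 - 85)) + 11055 = (2400 - 50*(-34)) + 11055 = (2400 + 1700) + 11055 = 4100 + 11055 = 15155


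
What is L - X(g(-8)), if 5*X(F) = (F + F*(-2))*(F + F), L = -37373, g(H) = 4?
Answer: -186833/5 ≈ -37367.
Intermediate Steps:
X(F) = -2*F²/5 (X(F) = ((F + F*(-2))*(F + F))/5 = ((F - 2*F)*(2*F))/5 = ((-F)*(2*F))/5 = (-2*F²)/5 = -2*F²/5)
L - X(g(-8)) = -37373 - (-2)*4²/5 = -37373 - (-2)*16/5 = -37373 - 1*(-32/5) = -37373 + 32/5 = -186833/5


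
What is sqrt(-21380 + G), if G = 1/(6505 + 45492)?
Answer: I*sqrt(57804849580423)/51997 ≈ 146.22*I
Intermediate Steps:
G = 1/51997 ≈ 1.9232e-5
sqrt(-21380 + G) = sqrt(-21380 + 1/51997) = sqrt(-1111695859/51997) = I*sqrt(57804849580423)/51997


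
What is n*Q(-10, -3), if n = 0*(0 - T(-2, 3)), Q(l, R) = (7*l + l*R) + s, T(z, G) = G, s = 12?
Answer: 0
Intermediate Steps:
Q(l, R) = 12 + 7*l + R*l (Q(l, R) = (7*l + l*R) + 12 = (7*l + R*l) + 12 = 12 + 7*l + R*l)
n = 0 (n = 0*(0 - 1*3) = 0*(0 - 3) = 0*(-3) = 0)
n*Q(-10, -3) = 0*(12 + 7*(-10) - 3*(-10)) = 0*(12 - 70 + 30) = 0*(-28) = 0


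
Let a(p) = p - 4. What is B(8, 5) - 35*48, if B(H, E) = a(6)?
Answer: -1678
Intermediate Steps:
a(p) = -4 + p
B(H, E) = 2 (B(H, E) = -4 + 6 = 2)
B(8, 5) - 35*48 = 2 - 35*48 = 2 - 1680 = -1678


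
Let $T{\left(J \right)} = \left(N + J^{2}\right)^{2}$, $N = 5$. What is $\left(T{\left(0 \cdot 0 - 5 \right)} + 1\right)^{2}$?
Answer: $811801$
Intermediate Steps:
$T{\left(J \right)} = \left(5 + J^{2}\right)^{2}$
$\left(T{\left(0 \cdot 0 - 5 \right)} + 1\right)^{2} = \left(\left(5 + \left(0 \cdot 0 - 5\right)^{2}\right)^{2} + 1\right)^{2} = \left(\left(5 + \left(0 - 5\right)^{2}\right)^{2} + 1\right)^{2} = \left(\left(5 + \left(-5\right)^{2}\right)^{2} + 1\right)^{2} = \left(\left(5 + 25\right)^{2} + 1\right)^{2} = \left(30^{2} + 1\right)^{2} = \left(900 + 1\right)^{2} = 901^{2} = 811801$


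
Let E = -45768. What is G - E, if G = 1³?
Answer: 45769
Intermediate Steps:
G = 1
G - E = 1 - 1*(-45768) = 1 + 45768 = 45769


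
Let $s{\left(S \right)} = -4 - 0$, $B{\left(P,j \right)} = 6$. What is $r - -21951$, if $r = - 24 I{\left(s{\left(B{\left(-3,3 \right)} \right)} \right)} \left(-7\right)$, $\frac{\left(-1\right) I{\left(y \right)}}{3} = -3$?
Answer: $23463$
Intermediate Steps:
$s{\left(S \right)} = -4$ ($s{\left(S \right)} = -4 + 0 = -4$)
$I{\left(y \right)} = 9$ ($I{\left(y \right)} = \left(-3\right) \left(-3\right) = 9$)
$r = 1512$ ($r = \left(-24\right) 9 \left(-7\right) = \left(-216\right) \left(-7\right) = 1512$)
$r - -21951 = 1512 - -21951 = 1512 + 21951 = 23463$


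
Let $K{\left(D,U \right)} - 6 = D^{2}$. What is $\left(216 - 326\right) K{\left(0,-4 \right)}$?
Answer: $-660$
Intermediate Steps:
$K{\left(D,U \right)} = 6 + D^{2}$
$\left(216 - 326\right) K{\left(0,-4 \right)} = \left(216 - 326\right) \left(6 + 0^{2}\right) = \left(216 + \left(-508 + 182\right)\right) \left(6 + 0\right) = \left(216 - 326\right) 6 = \left(-110\right) 6 = -660$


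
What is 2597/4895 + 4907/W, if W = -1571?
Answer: -19939878/7690045 ≈ -2.5929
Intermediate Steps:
2597/4895 + 4907/W = 2597/4895 + 4907/(-1571) = 2597*(1/4895) + 4907*(-1/1571) = 2597/4895 - 4907/1571 = -19939878/7690045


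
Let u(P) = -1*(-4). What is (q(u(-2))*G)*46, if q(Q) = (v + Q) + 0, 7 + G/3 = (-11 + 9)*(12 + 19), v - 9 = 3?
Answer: -152352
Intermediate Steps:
v = 12 (v = 9 + 3 = 12)
u(P) = 4
G = -207 (G = -21 + 3*((-11 + 9)*(12 + 19)) = -21 + 3*(-2*31) = -21 + 3*(-62) = -21 - 186 = -207)
q(Q) = 12 + Q (q(Q) = (12 + Q) + 0 = 12 + Q)
(q(u(-2))*G)*46 = ((12 + 4)*(-207))*46 = (16*(-207))*46 = -3312*46 = -152352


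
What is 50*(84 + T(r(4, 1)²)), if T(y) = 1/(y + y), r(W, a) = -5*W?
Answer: 67201/16 ≈ 4200.1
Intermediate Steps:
T(y) = 1/(2*y)
50*(84 + T(r(4, 1)²)) = 50*(84 + 1/(2*((-5*4)²))) = 50*(84 + 1/(2*((-20)²))) = 50*(84 + (½)/400) = 50*(84 + (½)*(1/400)) = 50*(84 + 1/800) = 50*(67201/800) = 67201/16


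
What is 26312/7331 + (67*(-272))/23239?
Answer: 28109672/10021477 ≈ 2.8049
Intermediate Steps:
26312/7331 + (67*(-272))/23239 = 26312*(1/7331) - 18224*1/23239 = 26312/7331 - 1072/1367 = 28109672/10021477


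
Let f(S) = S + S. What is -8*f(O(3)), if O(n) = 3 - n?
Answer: 0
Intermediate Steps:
f(S) = 2*S
-8*f(O(3)) = -16*(3 - 1*3) = -16*(3 - 3) = -16*0 = -8*0 = 0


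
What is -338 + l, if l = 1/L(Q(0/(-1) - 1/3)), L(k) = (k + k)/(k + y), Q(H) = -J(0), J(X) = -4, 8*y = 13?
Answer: -21587/64 ≈ -337.30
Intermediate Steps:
y = 13/8 (y = (⅛)*13 = 13/8 ≈ 1.6250)
Q(H) = 4 (Q(H) = -1*(-4) = 4)
L(k) = 2*k/(13/8 + k) (L(k) = (k + k)/(k + 13/8) = (2*k)/(13/8 + k) = 2*k/(13/8 + k))
l = 45/64 (l = 1/(16*4/(13 + 8*4)) = 1/(16*4/(13 + 32)) = 1/(16*4/45) = 1/(16*4*(1/45)) = 1/(64/45) = 45/64 ≈ 0.70313)
-338 + l = -338 + 45/64 = -21587/64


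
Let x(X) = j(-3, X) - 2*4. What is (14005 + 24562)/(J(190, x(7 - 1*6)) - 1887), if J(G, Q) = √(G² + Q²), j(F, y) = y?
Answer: -1966917/95260 - 38567*√36149/3524620 ≈ -22.728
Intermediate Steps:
x(X) = -8 + X (x(X) = X - 2*4 = X - 8 = -8 + X)
(14005 + 24562)/(J(190, x(7 - 1*6)) - 1887) = (14005 + 24562)/(√(190² + (-8 + (7 - 1*6))²) - 1887) = 38567/(√(36100 + (-8 + (7 - 6))²) - 1887) = 38567/(√(36100 + (-8 + 1)²) - 1887) = 38567/(√(36100 + (-7)²) - 1887) = 38567/(√(36100 + 49) - 1887) = 38567/(√36149 - 1887) = 38567/(-1887 + √36149)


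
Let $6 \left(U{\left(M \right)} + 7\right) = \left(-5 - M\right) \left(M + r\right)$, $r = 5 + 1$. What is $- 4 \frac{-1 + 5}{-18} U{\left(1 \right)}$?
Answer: $- \frac{112}{9} \approx -12.444$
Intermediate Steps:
$r = 6$
$U{\left(M \right)} = -7 + \frac{\left(-5 - M\right) \left(6 + M\right)}{6}$ ($U{\left(M \right)} = -7 + \frac{\left(-5 - M\right) \left(M + 6\right)}{6} = -7 + \frac{\left(-5 - M\right) \left(6 + M\right)}{6}$)
$- 4 \frac{-1 + 5}{-18} U{\left(1 \right)} = - 4 \frac{-1 + 5}{-18} \left(-12 - \frac{11}{6} - \frac{1^{2}}{6}\right) = - 4 \cdot 4 \left(- \frac{1}{18}\right) \left(-12 - \frac{11}{6} - \frac{1}{6}\right) = \left(-4\right) \left(- \frac{2}{9}\right) \left(-12 - \frac{11}{6} - \frac{1}{6}\right) = \frac{8}{9} \left(-14\right) = - \frac{112}{9}$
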